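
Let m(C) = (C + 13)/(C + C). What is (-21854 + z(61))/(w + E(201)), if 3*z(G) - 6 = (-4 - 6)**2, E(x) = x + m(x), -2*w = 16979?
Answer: 8771104/3331763 ≈ 2.6326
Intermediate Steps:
w = -16979/2 (w = -1/2*16979 = -16979/2 ≈ -8489.5)
m(C) = (13 + C)/(2*C) (m(C) = (13 + C)/((2*C)) = (13 + C)*(1/(2*C)) = (13 + C)/(2*C))
E(x) = x + (13 + x)/(2*x)
z(G) = 106/3 (z(G) = 2 + (-4 - 6)**2/3 = 2 + (1/3)*(-10)**2 = 2 + (1/3)*100 = 2 + 100/3 = 106/3)
(-21854 + z(61))/(w + E(201)) = (-21854 + 106/3)/(-16979/2 + (1/2 + 201 + (13/2)/201)) = -65456/(3*(-16979/2 + (1/2 + 201 + (13/2)*(1/201)))) = -65456/(3*(-16979/2 + (1/2 + 201 + 13/402))) = -65456/(3*(-16979/2 + 40508/201)) = -65456/(3*(-3331763/402)) = -65456/3*(-402/3331763) = 8771104/3331763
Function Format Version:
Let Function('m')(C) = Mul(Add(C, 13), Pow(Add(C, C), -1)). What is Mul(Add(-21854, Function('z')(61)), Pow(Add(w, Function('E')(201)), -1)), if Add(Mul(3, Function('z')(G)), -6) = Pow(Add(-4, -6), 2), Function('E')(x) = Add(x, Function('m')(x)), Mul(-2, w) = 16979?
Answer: Rational(8771104, 3331763) ≈ 2.6326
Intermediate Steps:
w = Rational(-16979, 2) (w = Mul(Rational(-1, 2), 16979) = Rational(-16979, 2) ≈ -8489.5)
Function('m')(C) = Mul(Rational(1, 2), Pow(C, -1), Add(13, C)) (Function('m')(C) = Mul(Add(13, C), Pow(Mul(2, C), -1)) = Mul(Add(13, C), Mul(Rational(1, 2), Pow(C, -1))) = Mul(Rational(1, 2), Pow(C, -1), Add(13, C)))
Function('E')(x) = Add(x, Mul(Rational(1, 2), Pow(x, -1), Add(13, x)))
Function('z')(G) = Rational(106, 3) (Function('z')(G) = Add(2, Mul(Rational(1, 3), Pow(Add(-4, -6), 2))) = Add(2, Mul(Rational(1, 3), Pow(-10, 2))) = Add(2, Mul(Rational(1, 3), 100)) = Add(2, Rational(100, 3)) = Rational(106, 3))
Mul(Add(-21854, Function('z')(61)), Pow(Add(w, Function('E')(201)), -1)) = Mul(Add(-21854, Rational(106, 3)), Pow(Add(Rational(-16979, 2), Add(Rational(1, 2), 201, Mul(Rational(13, 2), Pow(201, -1)))), -1)) = Mul(Rational(-65456, 3), Pow(Add(Rational(-16979, 2), Add(Rational(1, 2), 201, Mul(Rational(13, 2), Rational(1, 201)))), -1)) = Mul(Rational(-65456, 3), Pow(Add(Rational(-16979, 2), Add(Rational(1, 2), 201, Rational(13, 402))), -1)) = Mul(Rational(-65456, 3), Pow(Add(Rational(-16979, 2), Rational(40508, 201)), -1)) = Mul(Rational(-65456, 3), Pow(Rational(-3331763, 402), -1)) = Mul(Rational(-65456, 3), Rational(-402, 3331763)) = Rational(8771104, 3331763)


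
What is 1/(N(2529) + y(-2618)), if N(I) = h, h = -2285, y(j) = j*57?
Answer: -1/151511 ≈ -6.6002e-6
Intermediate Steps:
y(j) = 57*j
N(I) = -2285
1/(N(2529) + y(-2618)) = 1/(-2285 + 57*(-2618)) = 1/(-2285 - 149226) = 1/(-151511) = -1/151511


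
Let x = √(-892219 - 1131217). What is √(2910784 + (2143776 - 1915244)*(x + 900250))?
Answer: 2*√(51434710946 + 114266*I*√505859) ≈ 4.5358e+5 + 358.35*I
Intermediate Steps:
x = 2*I*√505859 (x = √(-2023436) = 2*I*√505859 ≈ 1422.5*I)
√(2910784 + (2143776 - 1915244)*(x + 900250)) = √(2910784 + (2143776 - 1915244)*(2*I*√505859 + 900250)) = √(2910784 + 228532*(900250 + 2*I*√505859)) = √(2910784 + (205735933000 + 457064*I*√505859)) = √(205738843784 + 457064*I*√505859)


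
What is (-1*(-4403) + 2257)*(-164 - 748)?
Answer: -6073920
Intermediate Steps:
(-1*(-4403) + 2257)*(-164 - 748) = (4403 + 2257)*(-912) = 6660*(-912) = -6073920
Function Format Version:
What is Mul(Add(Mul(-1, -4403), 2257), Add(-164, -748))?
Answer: -6073920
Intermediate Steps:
Mul(Add(Mul(-1, -4403), 2257), Add(-164, -748)) = Mul(Add(4403, 2257), -912) = Mul(6660, -912) = -6073920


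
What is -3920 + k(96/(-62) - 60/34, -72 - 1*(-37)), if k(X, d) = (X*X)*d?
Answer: -1195395740/277729 ≈ -4304.2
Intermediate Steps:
k(X, d) = d*X**2 (k(X, d) = X**2*d = d*X**2)
-3920 + k(96/(-62) - 60/34, -72 - 1*(-37)) = -3920 + (-72 - 1*(-37))*(96/(-62) - 60/34)**2 = -3920 + (-72 + 37)*(96*(-1/62) - 60*1/34)**2 = -3920 - 35*(-48/31 - 30/17)**2 = -3920 - 35*(-1746/527)**2 = -3920 - 35*3048516/277729 = -3920 - 106698060/277729 = -1195395740/277729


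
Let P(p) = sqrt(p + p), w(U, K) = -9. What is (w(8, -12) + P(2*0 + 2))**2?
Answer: 49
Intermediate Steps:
P(p) = sqrt(2)*sqrt(p) (P(p) = sqrt(2*p) = sqrt(2)*sqrt(p))
(w(8, -12) + P(2*0 + 2))**2 = (-9 + sqrt(2)*sqrt(2*0 + 2))**2 = (-9 + sqrt(2)*sqrt(0 + 2))**2 = (-9 + sqrt(2)*sqrt(2))**2 = (-9 + 2)**2 = (-7)**2 = 49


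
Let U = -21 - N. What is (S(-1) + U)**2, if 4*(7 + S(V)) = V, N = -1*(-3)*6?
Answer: 34225/16 ≈ 2139.1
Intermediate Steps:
N = 18 (N = 3*6 = 18)
S(V) = -7 + V/4
U = -39 (U = -21 - 1*18 = -21 - 18 = -39)
(S(-1) + U)**2 = ((-7 + (1/4)*(-1)) - 39)**2 = ((-7 - 1/4) - 39)**2 = (-29/4 - 39)**2 = (-185/4)**2 = 34225/16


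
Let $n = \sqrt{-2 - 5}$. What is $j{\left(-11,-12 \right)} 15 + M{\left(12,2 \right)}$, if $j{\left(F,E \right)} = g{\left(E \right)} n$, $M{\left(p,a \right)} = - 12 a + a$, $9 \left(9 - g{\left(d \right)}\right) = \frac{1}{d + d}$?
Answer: $-22 + \frac{9725 i \sqrt{7}}{72} \approx -22.0 + 357.36 i$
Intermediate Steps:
$g{\left(d \right)} = 9 - \frac{1}{18 d}$ ($g{\left(d \right)} = 9 - \frac{1}{9 \left(d + d\right)} = 9 - \frac{1}{9 \cdot 2 d} = 9 - \frac{\frac{1}{2} \frac{1}{d}}{9} = 9 - \frac{1}{18 d}$)
$n = i \sqrt{7}$ ($n = \sqrt{-7} = i \sqrt{7} \approx 2.6458 i$)
$M{\left(p,a \right)} = - 11 a$
$j{\left(F,E \right)} = i \sqrt{7} \left(9 - \frac{1}{18 E}\right)$ ($j{\left(F,E \right)} = \left(9 - \frac{1}{18 E}\right) i \sqrt{7} = i \sqrt{7} \left(9 - \frac{1}{18 E}\right)$)
$j{\left(-11,-12 \right)} 15 + M{\left(12,2 \right)} = \frac{i \sqrt{7} \left(-1 + 162 \left(-12\right)\right)}{18 \left(-12\right)} 15 - 22 = \frac{1}{18} i \sqrt{7} \left(- \frac{1}{12}\right) \left(-1 - 1944\right) 15 - 22 = \frac{1}{18} i \sqrt{7} \left(- \frac{1}{12}\right) \left(-1945\right) 15 - 22 = \frac{1945 i \sqrt{7}}{216} \cdot 15 - 22 = \frac{9725 i \sqrt{7}}{72} - 22 = -22 + \frac{9725 i \sqrt{7}}{72}$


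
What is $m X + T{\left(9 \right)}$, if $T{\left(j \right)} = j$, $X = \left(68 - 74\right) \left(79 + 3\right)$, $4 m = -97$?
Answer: $11940$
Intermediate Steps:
$m = - \frac{97}{4}$ ($m = \frac{1}{4} \left(-97\right) = - \frac{97}{4} \approx -24.25$)
$X = -492$ ($X = \left(-6\right) 82 = -492$)
$m X + T{\left(9 \right)} = \left(- \frac{97}{4}\right) \left(-492\right) + 9 = 11931 + 9 = 11940$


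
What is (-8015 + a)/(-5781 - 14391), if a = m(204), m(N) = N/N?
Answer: 4007/10086 ≈ 0.39728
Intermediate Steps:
m(N) = 1
a = 1
(-8015 + a)/(-5781 - 14391) = (-8015 + 1)/(-5781 - 14391) = -8014/(-20172) = -8014*(-1/20172) = 4007/10086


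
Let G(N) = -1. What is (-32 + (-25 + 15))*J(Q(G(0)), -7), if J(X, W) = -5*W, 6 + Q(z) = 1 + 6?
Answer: -1470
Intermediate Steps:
Q(z) = 1 (Q(z) = -6 + (1 + 6) = -6 + 7 = 1)
(-32 + (-25 + 15))*J(Q(G(0)), -7) = (-32 + (-25 + 15))*(-5*(-7)) = (-32 - 10)*35 = -42*35 = -1470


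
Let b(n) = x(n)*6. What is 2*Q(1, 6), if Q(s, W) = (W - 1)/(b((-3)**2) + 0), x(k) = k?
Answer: 5/27 ≈ 0.18519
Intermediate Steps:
b(n) = 6*n (b(n) = n*6 = 6*n)
Q(s, W) = -1/54 + W/54 (Q(s, W) = (W - 1)/(6*(-3)**2 + 0) = (-1 + W)/(6*9 + 0) = (-1 + W)/(54 + 0) = (-1 + W)/54 = (-1 + W)*(1/54) = -1/54 + W/54)
2*Q(1, 6) = 2*(-1/54 + (1/54)*6) = 2*(-1/54 + 1/9) = 2*(5/54) = 5/27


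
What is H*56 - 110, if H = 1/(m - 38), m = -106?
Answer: -1987/18 ≈ -110.39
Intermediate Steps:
H = -1/144 (H = 1/(-106 - 38) = 1/(-144) = -1/144 ≈ -0.0069444)
H*56 - 110 = -1/144*56 - 110 = -7/18 - 110 = -1987/18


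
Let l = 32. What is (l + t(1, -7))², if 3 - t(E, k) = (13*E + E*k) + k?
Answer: 1296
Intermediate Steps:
t(E, k) = 3 - k - 13*E - E*k (t(E, k) = 3 - ((13*E + E*k) + k) = 3 - (k + 13*E + E*k) = 3 + (-k - 13*E - E*k) = 3 - k - 13*E - E*k)
(l + t(1, -7))² = (32 + (3 - 1*(-7) - 13*1 - 1*1*(-7)))² = (32 + (3 + 7 - 13 + 7))² = (32 + 4)² = 36² = 1296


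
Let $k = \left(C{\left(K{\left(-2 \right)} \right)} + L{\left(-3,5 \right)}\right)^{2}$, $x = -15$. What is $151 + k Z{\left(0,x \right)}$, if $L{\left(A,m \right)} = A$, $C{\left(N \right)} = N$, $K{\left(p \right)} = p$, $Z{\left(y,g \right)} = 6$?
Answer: $301$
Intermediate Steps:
$k = 25$ ($k = \left(-2 - 3\right)^{2} = \left(-5\right)^{2} = 25$)
$151 + k Z{\left(0,x \right)} = 151 + 25 \cdot 6 = 151 + 150 = 301$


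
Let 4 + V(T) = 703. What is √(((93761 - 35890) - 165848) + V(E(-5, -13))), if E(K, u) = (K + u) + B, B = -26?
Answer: I*√107278 ≈ 327.53*I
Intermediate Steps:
E(K, u) = -26 + K + u (E(K, u) = (K + u) - 26 = -26 + K + u)
V(T) = 699 (V(T) = -4 + 703 = 699)
√(((93761 - 35890) - 165848) + V(E(-5, -13))) = √(((93761 - 35890) - 165848) + 699) = √((57871 - 165848) + 699) = √(-107977 + 699) = √(-107278) = I*√107278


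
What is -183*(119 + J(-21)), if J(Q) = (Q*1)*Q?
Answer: -102480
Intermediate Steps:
J(Q) = Q**2 (J(Q) = Q*Q = Q**2)
-183*(119 + J(-21)) = -183*(119 + (-21)**2) = -183*(119 + 441) = -183*560 = -1*102480 = -102480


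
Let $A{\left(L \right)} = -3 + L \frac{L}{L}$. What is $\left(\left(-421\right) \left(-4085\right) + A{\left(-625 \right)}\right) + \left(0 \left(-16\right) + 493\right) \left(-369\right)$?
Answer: $1537240$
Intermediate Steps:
$A{\left(L \right)} = -3 + L$ ($A{\left(L \right)} = -3 + L 1 = -3 + L$)
$\left(\left(-421\right) \left(-4085\right) + A{\left(-625 \right)}\right) + \left(0 \left(-16\right) + 493\right) \left(-369\right) = \left(\left(-421\right) \left(-4085\right) - 628\right) + \left(0 \left(-16\right) + 493\right) \left(-369\right) = \left(1719785 - 628\right) + \left(0 + 493\right) \left(-369\right) = 1719157 + 493 \left(-369\right) = 1719157 - 181917 = 1537240$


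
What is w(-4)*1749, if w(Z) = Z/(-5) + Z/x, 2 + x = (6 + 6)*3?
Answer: 101442/85 ≈ 1193.4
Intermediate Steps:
x = 34 (x = -2 + (6 + 6)*3 = -2 + 12*3 = -2 + 36 = 34)
w(Z) = -29*Z/170 (w(Z) = Z/(-5) + Z/34 = Z*(-⅕) + Z*(1/34) = -Z/5 + Z/34 = -29*Z/170)
w(-4)*1749 = -29/170*(-4)*1749 = (58/85)*1749 = 101442/85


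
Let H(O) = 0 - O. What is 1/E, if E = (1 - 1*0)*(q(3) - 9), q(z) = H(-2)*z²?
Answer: ⅑ ≈ 0.11111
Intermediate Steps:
H(O) = -O
q(z) = 2*z² (q(z) = (-1*(-2))*z² = 2*z²)
E = 9 (E = (1 - 1*0)*(2*3² - 9) = (1 + 0)*(2*9 - 9) = 1*(18 - 9) = 1*9 = 9)
1/E = 1/9 = ⅑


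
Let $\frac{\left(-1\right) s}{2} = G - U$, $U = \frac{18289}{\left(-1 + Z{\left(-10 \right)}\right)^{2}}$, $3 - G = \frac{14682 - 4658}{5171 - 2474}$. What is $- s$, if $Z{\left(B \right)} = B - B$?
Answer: $- \frac{98654732}{2697} \approx -36579.0$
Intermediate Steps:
$Z{\left(B \right)} = 0$
$G = - \frac{1933}{2697}$ ($G = 3 - \frac{14682 - 4658}{5171 - 2474} = 3 - \frac{10024}{2697} = - \frac{1933}{2697} \approx -0.71672$)
$U = 18289$ ($U = \frac{18289}{\left(-1 + 0\right)^{2}} = \frac{18289}{\left(-1\right)^{2}} = \frac{18289}{1} = 18289 \cdot 1 = 18289$)
$s = \frac{98654732}{2697}$ ($s = - 2 \left(- \frac{1933}{2697} - 18289\right) = \left(-2\right) \left(- \frac{49327366}{2697}\right) = \frac{98654732}{2697} \approx 36579.0$)
$- s = \left(-1\right) \frac{98654732}{2697} = - \frac{98654732}{2697}$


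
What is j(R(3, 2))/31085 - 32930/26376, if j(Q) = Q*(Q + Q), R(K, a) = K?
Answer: -511577141/409948980 ≈ -1.2479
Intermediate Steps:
j(Q) = 2*Q² (j(Q) = Q*(2*Q) = 2*Q²)
j(R(3, 2))/31085 - 32930/26376 = (2*3²)/31085 - 32930/26376 = (2*9)*(1/31085) - 32930*1/26376 = 18*(1/31085) - 16465/13188 = 18/31085 - 16465/13188 = -511577141/409948980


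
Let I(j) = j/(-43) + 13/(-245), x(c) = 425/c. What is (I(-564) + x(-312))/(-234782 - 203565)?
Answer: -38460377/1440811521240 ≈ -2.6694e-5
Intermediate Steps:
I(j) = -13/245 - j/43 (I(j) = j*(-1/43) + 13*(-1/245) = -j/43 - 13/245 = -13/245 - j/43)
(I(-564) + x(-312))/(-234782 - 203565) = ((-13/245 - 1/43*(-564)) + 425/(-312))/(-234782 - 203565) = ((-13/245 + 564/43) + 425*(-1/312))/(-438347) = (137621/10535 - 425/312)*(-1/438347) = (38460377/3286920)*(-1/438347) = -38460377/1440811521240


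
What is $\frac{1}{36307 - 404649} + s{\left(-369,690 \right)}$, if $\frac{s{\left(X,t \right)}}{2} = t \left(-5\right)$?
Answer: $- \frac{2541559801}{368342} \approx -6900.0$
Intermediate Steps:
$s{\left(X,t \right)} = - 10 t$ ($s{\left(X,t \right)} = 2 t \left(-5\right) = 2 \left(- 5 t\right) = - 10 t$)
$\frac{1}{36307 - 404649} + s{\left(-369,690 \right)} = \frac{1}{36307 - 404649} - 6900 = \frac{1}{-368342} - 6900 = - \frac{1}{368342} - 6900 = - \frac{2541559801}{368342}$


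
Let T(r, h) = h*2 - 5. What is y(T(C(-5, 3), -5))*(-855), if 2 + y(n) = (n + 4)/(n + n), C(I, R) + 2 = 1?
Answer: 2793/2 ≈ 1396.5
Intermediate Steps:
C(I, R) = -1 (C(I, R) = -2 + 1 = -1)
T(r, h) = -5 + 2*h (T(r, h) = 2*h - 5 = -5 + 2*h)
y(n) = -2 + (4 + n)/(2*n) (y(n) = -2 + (n + 4)/(n + n) = -2 + (4 + n)/((2*n)) = -2 + (4 + n)*(1/(2*n)) = -2 + (4 + n)/(2*n))
y(T(C(-5, 3), -5))*(-855) = (-3/2 + 2/(-5 + 2*(-5)))*(-855) = (-3/2 + 2/(-5 - 10))*(-855) = (-3/2 + 2/(-15))*(-855) = (-3/2 + 2*(-1/15))*(-855) = (-3/2 - 2/15)*(-855) = -49/30*(-855) = 2793/2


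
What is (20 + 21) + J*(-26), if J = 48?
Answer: -1207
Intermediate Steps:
(20 + 21) + J*(-26) = (20 + 21) + 48*(-26) = 41 - 1248 = -1207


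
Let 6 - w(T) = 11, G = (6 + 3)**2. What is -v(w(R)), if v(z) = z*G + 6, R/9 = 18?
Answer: 399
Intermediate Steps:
R = 162 (R = 9*18 = 162)
G = 81 (G = 9**2 = 81)
w(T) = -5 (w(T) = 6 - 1*11 = 6 - 11 = -5)
v(z) = 6 + 81*z (v(z) = z*81 + 6 = 81*z + 6 = 6 + 81*z)
-v(w(R)) = -(6 + 81*(-5)) = -(6 - 405) = -1*(-399) = 399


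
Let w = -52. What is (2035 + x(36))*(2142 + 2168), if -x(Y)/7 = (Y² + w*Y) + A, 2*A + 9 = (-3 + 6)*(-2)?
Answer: 26375045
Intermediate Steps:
A = -15/2 (A = -9/2 + ((-3 + 6)*(-2))/2 = -9/2 + (3*(-2))/2 = -9/2 + (½)*(-6) = -9/2 - 3 = -15/2 ≈ -7.5000)
x(Y) = 105/2 - 7*Y² + 364*Y (x(Y) = -7*((Y² - 52*Y) - 15/2) = -7*(-15/2 + Y² - 52*Y) = 105/2 - 7*Y² + 364*Y)
(2035 + x(36))*(2142 + 2168) = (2035 + (105/2 - 7*36² + 364*36))*(2142 + 2168) = (2035 + (105/2 - 7*1296 + 13104))*4310 = (2035 + (105/2 - 9072 + 13104))*4310 = (2035 + 8169/2)*4310 = (12239/2)*4310 = 26375045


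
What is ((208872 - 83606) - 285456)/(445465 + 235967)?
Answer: -80095/340716 ≈ -0.23508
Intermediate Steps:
((208872 - 83606) - 285456)/(445465 + 235967) = (125266 - 285456)/681432 = -160190*1/681432 = -80095/340716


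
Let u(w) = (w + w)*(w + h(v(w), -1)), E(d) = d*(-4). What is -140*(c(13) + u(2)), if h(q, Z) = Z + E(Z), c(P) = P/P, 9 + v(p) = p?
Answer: -2940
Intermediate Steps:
v(p) = -9 + p
E(d) = -4*d
c(P) = 1
h(q, Z) = -3*Z (h(q, Z) = Z - 4*Z = -3*Z)
u(w) = 2*w*(3 + w) (u(w) = (w + w)*(w - 3*(-1)) = (2*w)*(w + 3) = (2*w)*(3 + w) = 2*w*(3 + w))
-140*(c(13) + u(2)) = -140*(1 + 2*2*(3 + 2)) = -140*(1 + 2*2*5) = -140*(1 + 20) = -140*21 = -2940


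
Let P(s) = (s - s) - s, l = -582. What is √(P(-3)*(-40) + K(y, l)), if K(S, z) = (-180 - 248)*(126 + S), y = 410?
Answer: 2*I*√57382 ≈ 479.09*I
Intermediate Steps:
K(S, z) = -53928 - 428*S (K(S, z) = -428*(126 + S) = -53928 - 428*S)
P(s) = -s (P(s) = 0 - s = -s)
√(P(-3)*(-40) + K(y, l)) = √(-1*(-3)*(-40) + (-53928 - 428*410)) = √(3*(-40) + (-53928 - 175480)) = √(-120 - 229408) = √(-229528) = 2*I*√57382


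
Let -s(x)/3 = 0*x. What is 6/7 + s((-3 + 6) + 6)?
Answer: 6/7 ≈ 0.85714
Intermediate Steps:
s(x) = 0 (s(x) = -0*x = -3*0 = 0)
6/7 + s((-3 + 6) + 6) = 6/7 + 0 = 6/7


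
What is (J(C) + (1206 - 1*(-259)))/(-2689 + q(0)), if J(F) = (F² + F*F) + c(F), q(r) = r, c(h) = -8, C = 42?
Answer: -4985/2689 ≈ -1.8538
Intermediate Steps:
J(F) = -8 + 2*F² (J(F) = (F² + F*F) - 8 = (F² + F²) - 8 = 2*F² - 8 = -8 + 2*F²)
(J(C) + (1206 - 1*(-259)))/(-2689 + q(0)) = ((-8 + 2*42²) + (1206 - 1*(-259)))/(-2689 + 0) = ((-8 + 2*1764) + (1206 + 259))/(-2689) = ((-8 + 3528) + 1465)*(-1/2689) = (3520 + 1465)*(-1/2689) = 4985*(-1/2689) = -4985/2689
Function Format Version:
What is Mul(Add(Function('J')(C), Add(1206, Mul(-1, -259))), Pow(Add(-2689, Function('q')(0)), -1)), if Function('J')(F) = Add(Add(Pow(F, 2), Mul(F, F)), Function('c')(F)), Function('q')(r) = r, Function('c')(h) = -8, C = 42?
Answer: Rational(-4985, 2689) ≈ -1.8538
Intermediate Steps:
Function('J')(F) = Add(-8, Mul(2, Pow(F, 2))) (Function('J')(F) = Add(Add(Pow(F, 2), Mul(F, F)), -8) = Add(Add(Pow(F, 2), Pow(F, 2)), -8) = Add(Mul(2, Pow(F, 2)), -8) = Add(-8, Mul(2, Pow(F, 2))))
Mul(Add(Function('J')(C), Add(1206, Mul(-1, -259))), Pow(Add(-2689, Function('q')(0)), -1)) = Mul(Add(Add(-8, Mul(2, Pow(42, 2))), Add(1206, Mul(-1, -259))), Pow(Add(-2689, 0), -1)) = Mul(Add(Add(-8, Mul(2, 1764)), Add(1206, 259)), Pow(-2689, -1)) = Mul(Add(Add(-8, 3528), 1465), Rational(-1, 2689)) = Mul(Add(3520, 1465), Rational(-1, 2689)) = Mul(4985, Rational(-1, 2689)) = Rational(-4985, 2689)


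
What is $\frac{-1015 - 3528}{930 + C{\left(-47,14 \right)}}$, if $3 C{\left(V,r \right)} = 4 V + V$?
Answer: $- \frac{1947}{365} \approx -5.3342$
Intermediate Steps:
$C{\left(V,r \right)} = \frac{5 V}{3}$ ($C{\left(V,r \right)} = \frac{4 V + V}{3} = \frac{5 V}{3}$)
$\frac{-1015 - 3528}{930 + C{\left(-47,14 \right)}} = \frac{-1015 - 3528}{930 + \frac{5}{3} \left(-47\right)} = - \frac{4543}{930 - \frac{235}{3}} = - \frac{4543}{\frac{2555}{3}} = \left(-4543\right) \frac{3}{2555} = - \frac{1947}{365}$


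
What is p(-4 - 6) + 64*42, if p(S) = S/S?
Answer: 2689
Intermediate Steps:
p(S) = 1
p(-4 - 6) + 64*42 = 1 + 64*42 = 1 + 2688 = 2689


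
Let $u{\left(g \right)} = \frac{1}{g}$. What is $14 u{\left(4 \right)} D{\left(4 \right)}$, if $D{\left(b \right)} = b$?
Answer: $14$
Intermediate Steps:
$14 u{\left(4 \right)} D{\left(4 \right)} = \frac{14}{4} \cdot 4 = 14 \cdot \frac{1}{4} \cdot 4 = \frac{7}{2} \cdot 4 = 14$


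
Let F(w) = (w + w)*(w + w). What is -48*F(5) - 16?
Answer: -4816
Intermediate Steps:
F(w) = 4*w**2 (F(w) = (2*w)*(2*w) = 4*w**2)
-48*F(5) - 16 = -192*5**2 - 16 = -192*25 - 16 = -48*100 - 16 = -4800 - 16 = -4816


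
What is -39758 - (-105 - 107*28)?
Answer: -36657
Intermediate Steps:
-39758 - (-105 - 107*28) = -39758 - (-105 - 2996) = -39758 - 1*(-3101) = -39758 + 3101 = -36657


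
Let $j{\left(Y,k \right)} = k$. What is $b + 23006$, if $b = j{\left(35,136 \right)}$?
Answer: $23142$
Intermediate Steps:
$b = 136$
$b + 23006 = 136 + 23006 = 23142$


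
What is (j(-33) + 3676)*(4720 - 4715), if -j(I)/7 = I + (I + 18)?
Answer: 20060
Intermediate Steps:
j(I) = -126 - 14*I (j(I) = -7*(I + (I + 18)) = -7*(I + (18 + I)) = -7*(18 + 2*I) = -126 - 14*I)
(j(-33) + 3676)*(4720 - 4715) = ((-126 - 14*(-33)) + 3676)*(4720 - 4715) = ((-126 + 462) + 3676)*5 = (336 + 3676)*5 = 4012*5 = 20060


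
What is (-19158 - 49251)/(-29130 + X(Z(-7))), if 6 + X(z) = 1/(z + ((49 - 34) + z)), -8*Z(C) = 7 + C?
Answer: 1026135/437039 ≈ 2.3479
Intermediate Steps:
Z(C) = -7/8 - C/8 (Z(C) = -(7 + C)/8 = -7/8 - C/8)
X(z) = -6 + 1/(15 + 2*z) (X(z) = -6 + 1/(z + ((49 - 34) + z)) = -6 + 1/(z + (15 + z)) = -6 + 1/(15 + 2*z))
(-19158 - 49251)/(-29130 + X(Z(-7))) = (-19158 - 49251)/(-29130 + (-89 - 12*(-7/8 - ⅛*(-7)))/(15 + 2*(-7/8 - ⅛*(-7)))) = -68409/(-29130 + (-89 - 12*(-7/8 + 7/8))/(15 + 2*(-7/8 + 7/8))) = -68409/(-29130 + (-89 - 12*0)/(15 + 2*0)) = -68409/(-29130 + (-89 + 0)/(15 + 0)) = -68409/(-29130 - 89/15) = -68409/(-437039/15) = -68409*(-15/437039) = 1026135/437039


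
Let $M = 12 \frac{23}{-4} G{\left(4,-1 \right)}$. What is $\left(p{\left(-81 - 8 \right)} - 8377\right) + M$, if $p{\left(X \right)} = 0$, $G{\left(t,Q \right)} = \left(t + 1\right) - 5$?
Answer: $-8377$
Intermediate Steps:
$G{\left(t,Q \right)} = -4 + t$ ($G{\left(t,Q \right)} = \left(1 + t\right) - 5 = -4 + t$)
$M = 0$ ($M = 12 \frac{23}{-4} \left(-4 + 4\right) = 12 \cdot 23 \left(- \frac{1}{4}\right) 0 = 12 \left(- \frac{23}{4}\right) 0 = \left(-69\right) 0 = 0$)
$\left(p{\left(-81 - 8 \right)} - 8377\right) + M = \left(0 - 8377\right) + 0 = -8377 + 0 = -8377$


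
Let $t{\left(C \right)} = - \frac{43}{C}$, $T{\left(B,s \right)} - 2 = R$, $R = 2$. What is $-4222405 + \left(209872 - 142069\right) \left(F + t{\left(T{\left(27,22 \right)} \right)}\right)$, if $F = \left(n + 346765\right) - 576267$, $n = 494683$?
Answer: $\frac{71900464223}{4} \approx 1.7975 \cdot 10^{10}$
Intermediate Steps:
$T{\left(B,s \right)} = 4$ ($T{\left(B,s \right)} = 2 + 2 = 4$)
$F = 265181$ ($F = \left(494683 + 346765\right) - 576267 = 841448 - 576267 = 265181$)
$-4222405 + \left(209872 - 142069\right) \left(F + t{\left(T{\left(27,22 \right)} \right)}\right) = -4222405 + \left(209872 - 142069\right) \left(265181 - \frac{43}{4}\right) = -4222405 + 67803 \left(265181 - \frac{43}{4}\right) = -4222405 + 67803 \cdot \frac{1060681}{4} = -4222405 + \frac{71917353843}{4} = \frac{71900464223}{4}$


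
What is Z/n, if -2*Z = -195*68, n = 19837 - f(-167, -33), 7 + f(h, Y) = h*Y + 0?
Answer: 6630/14333 ≈ 0.46257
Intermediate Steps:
f(h, Y) = -7 + Y*h (f(h, Y) = -7 + (h*Y + 0) = -7 + (Y*h + 0) = -7 + Y*h)
n = 14333 (n = 19837 - (-7 - 33*(-167)) = 19837 - (-7 + 5511) = 19837 - 1*5504 = 19837 - 5504 = 14333)
Z = 6630 (Z = -(-195)*68/2 = -1/2*(-13260) = 6630)
Z/n = 6630/14333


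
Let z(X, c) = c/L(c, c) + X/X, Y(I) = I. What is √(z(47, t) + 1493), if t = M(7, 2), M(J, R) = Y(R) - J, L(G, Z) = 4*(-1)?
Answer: √5981/2 ≈ 38.668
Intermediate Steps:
L(G, Z) = -4
M(J, R) = R - J
t = -5 (t = 2 - 1*7 = 2 - 7 = -5)
z(X, c) = 1 - c/4 (z(X, c) = c/(-4) + X/X = c*(-¼) + 1 = -c/4 + 1 = 1 - c/4)
√(z(47, t) + 1493) = √((1 - ¼*(-5)) + 1493) = √((1 + 5/4) + 1493) = √(9/4 + 1493) = √(5981/4) = √5981/2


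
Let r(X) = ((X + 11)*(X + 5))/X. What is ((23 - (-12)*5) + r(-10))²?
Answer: 27889/4 ≈ 6972.3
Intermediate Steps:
r(X) = (5 + X)*(11 + X)/X (r(X) = ((11 + X)*(5 + X))/X = ((5 + X)*(11 + X))/X = (5 + X)*(11 + X)/X)
((23 - (-12)*5) + r(-10))² = ((23 - (-12)*5) + (16 - 10 + 55/(-10)))² = ((23 - 1*(-60)) + (16 - 10 + 55*(-⅒)))² = ((23 + 60) + (16 - 10 - 11/2))² = (83 + ½)² = (167/2)² = 27889/4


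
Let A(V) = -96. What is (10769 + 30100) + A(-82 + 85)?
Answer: 40773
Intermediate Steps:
(10769 + 30100) + A(-82 + 85) = (10769 + 30100) - 96 = 40869 - 96 = 40773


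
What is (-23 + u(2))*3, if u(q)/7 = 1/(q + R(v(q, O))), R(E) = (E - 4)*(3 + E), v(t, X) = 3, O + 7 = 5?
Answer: -297/4 ≈ -74.250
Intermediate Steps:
O = -2 (O = -7 + 5 = -2)
R(E) = (-4 + E)*(3 + E)
u(q) = 7/(-6 + q) (u(q) = 7/(q + (-12 + 3² - 1*3)) = 7/(q + (-12 + 9 - 3)) = 7/(q - 6) = 7/(-6 + q))
(-23 + u(2))*3 = (-23 + 7/(-6 + 2))*3 = (-23 + 7/(-4))*3 = (-23 + 7*(-¼))*3 = (-23 - 7/4)*3 = -99/4*3 = -297/4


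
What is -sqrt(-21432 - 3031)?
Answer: -I*sqrt(24463) ≈ -156.41*I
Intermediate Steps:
-sqrt(-21432 - 3031) = -sqrt(-24463) = -I*sqrt(24463)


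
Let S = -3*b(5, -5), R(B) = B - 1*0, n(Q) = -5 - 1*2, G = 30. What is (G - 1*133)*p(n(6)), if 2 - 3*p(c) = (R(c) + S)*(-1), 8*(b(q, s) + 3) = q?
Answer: -1751/24 ≈ -72.958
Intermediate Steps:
b(q, s) = -3 + q/8
n(Q) = -7 (n(Q) = -5 - 2 = -7)
R(B) = B (R(B) = B + 0 = B)
S = 57/8 (S = -3*(-3 + (⅛)*5) = -3*(-3 + 5/8) = -3*(-19/8) = 57/8 ≈ 7.1250)
p(c) = 73/24 + c/3 (p(c) = ⅔ - (c + 57/8)*(-1)/3 = ⅔ - (57/8 + c)*(-1)/3 = ⅔ - (-57/8 - c)/3 = ⅔ + (19/8 + c/3) = 73/24 + c/3)
(G - 1*133)*p(n(6)) = (30 - 1*133)*(73/24 + (⅓)*(-7)) = (30 - 133)*(73/24 - 7/3) = -103*17/24 = -1751/24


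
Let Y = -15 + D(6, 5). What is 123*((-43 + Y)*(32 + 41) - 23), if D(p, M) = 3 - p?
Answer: -550548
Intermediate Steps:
Y = -18 (Y = -15 + (3 - 1*6) = -15 + (3 - 6) = -15 - 3 = -18)
123*((-43 + Y)*(32 + 41) - 23) = 123*((-43 - 18)*(32 + 41) - 23) = 123*(-61*73 - 23) = 123*(-4453 - 23) = 123*(-4476) = -550548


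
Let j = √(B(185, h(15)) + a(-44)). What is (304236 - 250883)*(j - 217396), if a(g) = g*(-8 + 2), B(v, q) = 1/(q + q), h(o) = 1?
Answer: -11598728788 + 1227119*√2/2 ≈ -1.1598e+10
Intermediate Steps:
B(v, q) = 1/(2*q)
a(g) = -6*g (a(g) = g*(-6) = -6*g)
j = 23*√2/2 (j = √((½)/1 - 6*(-44)) = √((½)*1 + 264) = √(½ + 264) = √(529/2) = 23*√2/2 ≈ 16.263)
(304236 - 250883)*(j - 217396) = (304236 - 250883)*(23*√2/2 - 217396) = 53353*(-217396 + 23*√2/2) = -11598728788 + 1227119*√2/2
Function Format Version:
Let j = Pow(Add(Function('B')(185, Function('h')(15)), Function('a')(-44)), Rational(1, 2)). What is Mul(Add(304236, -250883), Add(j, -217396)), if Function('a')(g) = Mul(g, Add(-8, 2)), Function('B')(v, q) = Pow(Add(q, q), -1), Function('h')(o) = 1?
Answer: Add(-11598728788, Mul(Rational(1227119, 2), Pow(2, Rational(1, 2)))) ≈ -1.1598e+10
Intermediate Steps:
Function('B')(v, q) = Mul(Rational(1, 2), Pow(q, -1)) (Function('B')(v, q) = Pow(Mul(2, q), -1) = Mul(Rational(1, 2), Pow(q, -1)))
Function('a')(g) = Mul(-6, g) (Function('a')(g) = Mul(g, -6) = Mul(-6, g))
j = Mul(Rational(23, 2), Pow(2, Rational(1, 2))) (j = Pow(Add(Mul(Rational(1, 2), Pow(1, -1)), Mul(-6, -44)), Rational(1, 2)) = Pow(Add(Mul(Rational(1, 2), 1), 264), Rational(1, 2)) = Pow(Add(Rational(1, 2), 264), Rational(1, 2)) = Pow(Rational(529, 2), Rational(1, 2)) = Mul(Rational(23, 2), Pow(2, Rational(1, 2))) ≈ 16.263)
Mul(Add(304236, -250883), Add(j, -217396)) = Mul(Add(304236, -250883), Add(Mul(Rational(23, 2), Pow(2, Rational(1, 2))), -217396)) = Mul(53353, Add(-217396, Mul(Rational(23, 2), Pow(2, Rational(1, 2))))) = Add(-11598728788, Mul(Rational(1227119, 2), Pow(2, Rational(1, 2))))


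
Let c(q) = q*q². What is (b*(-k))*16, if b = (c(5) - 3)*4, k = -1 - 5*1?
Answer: 46848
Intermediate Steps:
k = -6 (k = -1 - 5 = -6)
c(q) = q³
b = 488 (b = (5³ - 3)*4 = (125 - 3)*4 = 122*4 = 488)
(b*(-k))*16 = (488*(-1*(-6)))*16 = (488*6)*16 = 2928*16 = 46848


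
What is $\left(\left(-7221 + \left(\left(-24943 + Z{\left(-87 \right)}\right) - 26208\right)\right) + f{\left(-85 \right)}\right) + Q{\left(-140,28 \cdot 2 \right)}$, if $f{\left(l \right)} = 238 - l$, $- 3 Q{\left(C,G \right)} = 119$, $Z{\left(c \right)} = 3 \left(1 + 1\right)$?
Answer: $- \frac{174248}{3} \approx -58083.0$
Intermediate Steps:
$Z{\left(c \right)} = 6$ ($Z{\left(c \right)} = 3 \cdot 2 = 6$)
$Q{\left(C,G \right)} = - \frac{119}{3}$ ($Q{\left(C,G \right)} = \left(- \frac{1}{3}\right) 119 = - \frac{119}{3}$)
$\left(\left(-7221 + \left(\left(-24943 + Z{\left(-87 \right)}\right) - 26208\right)\right) + f{\left(-85 \right)}\right) + Q{\left(-140,28 \cdot 2 \right)} = \left(\left(-7221 + \left(\left(-24943 + 6\right) - 26208\right)\right) + \left(238 - -85\right)\right) - \frac{119}{3} = \left(\left(-7221 - 51145\right) + \left(238 + 85\right)\right) - \frac{119}{3} = \left(\left(-7221 - 51145\right) + 323\right) - \frac{119}{3} = \left(-58366 + 323\right) - \frac{119}{3} = -58043 - \frac{119}{3} = - \frac{174248}{3}$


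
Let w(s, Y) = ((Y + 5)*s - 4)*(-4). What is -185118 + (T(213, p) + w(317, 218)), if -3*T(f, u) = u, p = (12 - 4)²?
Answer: -1403662/3 ≈ -4.6789e+5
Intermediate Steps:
p = 64 (p = 8² = 64)
w(s, Y) = 16 - 4*s*(5 + Y) (w(s, Y) = ((5 + Y)*s - 4)*(-4) = (s*(5 + Y) - 4)*(-4) = (-4 + s*(5 + Y))*(-4) = 16 - 4*s*(5 + Y))
T(f, u) = -u/3
-185118 + (T(213, p) + w(317, 218)) = -185118 + (-⅓*64 + (16 - 20*317 - 4*218*317)) = -185118 + (-64/3 + (16 - 6340 - 276424)) = -185118 + (-64/3 - 282748) = -185118 - 848308/3 = -1403662/3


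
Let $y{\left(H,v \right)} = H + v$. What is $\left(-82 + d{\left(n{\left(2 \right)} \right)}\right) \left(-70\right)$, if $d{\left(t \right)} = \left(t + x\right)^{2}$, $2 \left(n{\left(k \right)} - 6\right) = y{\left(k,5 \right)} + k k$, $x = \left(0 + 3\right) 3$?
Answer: $- \frac{47355}{2} \approx -23678.0$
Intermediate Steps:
$x = 9$ ($x = 3 \cdot 3 = 9$)
$n{\left(k \right)} = \frac{17}{2} + \frac{k}{2} + \frac{k^{2}}{2}$ ($n{\left(k \right)} = 6 + \frac{\left(k + 5\right) + k k}{2} = 6 + \frac{\left(5 + k\right) + k^{2}}{2} = 6 + \frac{5 + k + k^{2}}{2} = 6 + \left(\frac{5}{2} + \frac{k}{2} + \frac{k^{2}}{2}\right) = \frac{17}{2} + \frac{k}{2} + \frac{k^{2}}{2}$)
$d{\left(t \right)} = \left(9 + t\right)^{2}$ ($d{\left(t \right)} = \left(t + 9\right)^{2} = \left(9 + t\right)^{2}$)
$\left(-82 + d{\left(n{\left(2 \right)} \right)}\right) \left(-70\right) = \left(-82 + \left(9 + \left(\frac{17}{2} + \frac{1}{2} \cdot 2 + \frac{2^{2}}{2}\right)\right)^{2}\right) \left(-70\right) = \left(-82 + \left(9 + \left(\frac{17}{2} + 1 + \frac{1}{2} \cdot 4\right)\right)^{2}\right) \left(-70\right) = \left(-82 + \left(9 + \left(\frac{17}{2} + 1 + 2\right)\right)^{2}\right) \left(-70\right) = \left(-82 + \left(9 + \frac{23}{2}\right)^{2}\right) \left(-70\right) = \left(-82 + \left(\frac{41}{2}\right)^{2}\right) \left(-70\right) = \left(-82 + \frac{1681}{4}\right) \left(-70\right) = \frac{1353}{4} \left(-70\right) = - \frac{47355}{2}$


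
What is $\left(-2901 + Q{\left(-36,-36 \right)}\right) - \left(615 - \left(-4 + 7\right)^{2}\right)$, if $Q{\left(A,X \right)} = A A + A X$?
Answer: $-915$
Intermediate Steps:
$Q{\left(A,X \right)} = A^{2} + A X$
$\left(-2901 + Q{\left(-36,-36 \right)}\right) - \left(615 - \left(-4 + 7\right)^{2}\right) = \left(-2901 - 36 \left(-36 - 36\right)\right) - \left(615 - \left(-4 + 7\right)^{2}\right) = \left(-2901 - -2592\right) - \left(615 - 3^{2}\right) = \left(-2901 + 2592\right) + \left(9 - 615\right) = -309 - 606 = -915$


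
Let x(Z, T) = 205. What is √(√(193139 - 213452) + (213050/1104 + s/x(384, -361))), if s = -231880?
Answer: √(-120130808766 + 384155568*I*√2257)/11316 ≈ 2.32 + 30.717*I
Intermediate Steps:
√(√(193139 - 213452) + (213050/1104 + s/x(384, -361))) = √(√(193139 - 213452) + (213050/1104 - 231880/205)) = √(√(-20313) + (213050*(1/1104) - 231880*1/205)) = √(3*I*√2257 + (106525/552 - 46376/41)) = √(3*I*√2257 - 21232027/22632) = √(-21232027/22632 + 3*I*√2257)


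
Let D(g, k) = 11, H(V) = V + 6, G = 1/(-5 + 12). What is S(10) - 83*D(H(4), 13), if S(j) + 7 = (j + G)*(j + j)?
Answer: -5020/7 ≈ -717.14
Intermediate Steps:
G = ⅐ (G = 1/7 = ⅐ ≈ 0.14286)
H(V) = 6 + V
S(j) = -7 + 2*j*(⅐ + j) (S(j) = -7 + (j + ⅐)*(j + j) = -7 + (⅐ + j)*(2*j) = -7 + 2*j*(⅐ + j))
S(10) - 83*D(H(4), 13) = (-7 + 2*10² + (2/7)*10) - 83*11 = (-7 + 2*100 + 20/7) - 913 = (-7 + 200 + 20/7) - 913 = 1371/7 - 913 = -5020/7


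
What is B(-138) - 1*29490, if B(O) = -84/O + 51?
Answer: -677083/23 ≈ -29438.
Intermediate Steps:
B(O) = 51 - 84/O
B(-138) - 1*29490 = (51 - 84/(-138)) - 1*29490 = (51 - 84*(-1/138)) - 29490 = (51 + 14/23) - 29490 = 1187/23 - 29490 = -677083/23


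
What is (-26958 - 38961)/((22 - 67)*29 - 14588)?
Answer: 65919/15893 ≈ 4.1477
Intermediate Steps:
(-26958 - 38961)/((22 - 67)*29 - 14588) = -65919/(-45*29 - 14588) = -65919/(-1305 - 14588) = -65919/(-15893) = -65919*(-1/15893) = 65919/15893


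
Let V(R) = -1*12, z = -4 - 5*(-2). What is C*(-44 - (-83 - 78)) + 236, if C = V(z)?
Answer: -1168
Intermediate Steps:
z = 6 (z = -4 + 10 = 6)
V(R) = -12
C = -12
C*(-44 - (-83 - 78)) + 236 = -12*(-44 - (-83 - 78)) + 236 = -12*(-44 - 1*(-161)) + 236 = -12*(-44 + 161) + 236 = -12*117 + 236 = -1404 + 236 = -1168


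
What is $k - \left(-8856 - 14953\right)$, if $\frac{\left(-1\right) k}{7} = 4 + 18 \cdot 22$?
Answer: $21009$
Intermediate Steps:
$k = -2800$ ($k = - 7 \left(4 + 18 \cdot 22\right) = - 7 \left(4 + 396\right) = \left(-7\right) 400 = -2800$)
$k - \left(-8856 - 14953\right) = -2800 - \left(-8856 - 14953\right) = -2800 - -23809 = -2800 + 23809 = 21009$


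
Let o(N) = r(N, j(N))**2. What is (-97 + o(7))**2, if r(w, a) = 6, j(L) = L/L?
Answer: 3721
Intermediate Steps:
j(L) = 1
o(N) = 36 (o(N) = 6**2 = 36)
(-97 + o(7))**2 = (-97 + 36)**2 = (-61)**2 = 3721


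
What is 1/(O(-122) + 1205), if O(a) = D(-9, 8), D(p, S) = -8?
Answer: 1/1197 ≈ 0.00083542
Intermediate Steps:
O(a) = -8
1/(O(-122) + 1205) = 1/(-8 + 1205) = 1/1197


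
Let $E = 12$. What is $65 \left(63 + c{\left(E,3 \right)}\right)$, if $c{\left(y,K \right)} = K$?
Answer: $4290$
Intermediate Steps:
$65 \left(63 + c{\left(E,3 \right)}\right) = 65 \left(63 + 3\right) = 65 \cdot 66 = 4290$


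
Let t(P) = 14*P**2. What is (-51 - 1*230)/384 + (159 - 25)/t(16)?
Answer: -3733/5376 ≈ -0.69438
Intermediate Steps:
(-51 - 1*230)/384 + (159 - 25)/t(16) = (-51 - 1*230)/384 + (159 - 25)/((14*16**2)) = (-51 - 230)*(1/384) + 134/((14*256)) = -281*1/384 + 134/3584 = -281/384 + 134*(1/3584) = -281/384 + 67/1792 = -3733/5376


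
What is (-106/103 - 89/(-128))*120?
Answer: -66015/1648 ≈ -40.058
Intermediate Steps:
(-106/103 - 89/(-128))*120 = (-106*1/103 - 89*(-1/128))*120 = (-106/103 + 89/128)*120 = -4401/13184*120 = -66015/1648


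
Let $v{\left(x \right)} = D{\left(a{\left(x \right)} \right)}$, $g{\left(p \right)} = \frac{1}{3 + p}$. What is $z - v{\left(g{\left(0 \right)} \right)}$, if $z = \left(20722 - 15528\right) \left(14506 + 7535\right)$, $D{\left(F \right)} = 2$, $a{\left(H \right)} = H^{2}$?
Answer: $114480952$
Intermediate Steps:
$z = 114480954$ ($z = 5194 \cdot 22041 = 114480954$)
$v{\left(x \right)} = 2$
$z - v{\left(g{\left(0 \right)} \right)} = 114480954 - 2 = 114480952$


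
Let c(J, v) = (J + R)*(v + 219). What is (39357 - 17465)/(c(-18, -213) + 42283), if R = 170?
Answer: 21892/43195 ≈ 0.50682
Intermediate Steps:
c(J, v) = (170 + J)*(219 + v) (c(J, v) = (J + 170)*(v + 219) = (170 + J)*(219 + v))
(39357 - 17465)/(c(-18, -213) + 42283) = (39357 - 17465)/((37230 + 170*(-213) + 219*(-18) - 18*(-213)) + 42283) = 21892/((37230 - 36210 - 3942 + 3834) + 42283) = 21892/(912 + 42283) = 21892/43195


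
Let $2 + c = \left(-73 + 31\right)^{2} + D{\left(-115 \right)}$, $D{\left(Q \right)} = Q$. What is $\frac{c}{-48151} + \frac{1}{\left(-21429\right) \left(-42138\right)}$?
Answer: $- \frac{1487200109543}{43479158951502} \approx -0.034205$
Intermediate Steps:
$c = 1647$ ($c = -2 - \left(115 - \left(-73 + 31\right)^{2}\right) = -2 - \left(115 - \left(-42\right)^{2}\right) = -2 + \left(1764 - 115\right) = -2 + 1649 = 1647$)
$\frac{c}{-48151} + \frac{1}{\left(-21429\right) \left(-42138\right)} = \frac{1647}{-48151} + \frac{1}{\left(-21429\right) \left(-42138\right)} = 1647 \left(- \frac{1}{48151}\right) - - \frac{1}{902975202} = - \frac{1647}{48151} + \frac{1}{902975202} = - \frac{1487200109543}{43479158951502}$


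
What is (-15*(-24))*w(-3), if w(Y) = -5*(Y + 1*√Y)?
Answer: 5400 - 1800*I*√3 ≈ 5400.0 - 3117.7*I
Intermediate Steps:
w(Y) = -5*Y - 5*√Y (w(Y) = -5*(Y + √Y) = -5*Y - 5*√Y)
(-15*(-24))*w(-3) = (-15*(-24))*(-5*(-3) - 5*I*√3) = 360*(15 - 5*I*√3) = 5400 - 1800*I*√3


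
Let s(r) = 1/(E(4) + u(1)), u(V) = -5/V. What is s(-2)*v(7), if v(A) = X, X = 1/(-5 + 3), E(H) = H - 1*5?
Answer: 1/12 ≈ 0.083333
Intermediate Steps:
E(H) = -5 + H (E(H) = H - 5 = -5 + H)
X = -½ (X = 1/(-2) = -½ ≈ -0.50000)
v(A) = -½
s(r) = -⅙ (s(r) = 1/((-5 + 4) - 5/1) = 1/(-1 - 5*1) = 1/(-1 - 5) = 1/(-6) = -⅙)
s(-2)*v(7) = -⅙*(-½) = 1/12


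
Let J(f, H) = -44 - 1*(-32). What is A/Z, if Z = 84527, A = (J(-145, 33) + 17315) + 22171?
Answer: 39474/84527 ≈ 0.46700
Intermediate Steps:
J(f, H) = -12 (J(f, H) = -44 + 32 = -12)
A = 39474 (A = (-12 + 17315) + 22171 = 17303 + 22171 = 39474)
A/Z = 39474/84527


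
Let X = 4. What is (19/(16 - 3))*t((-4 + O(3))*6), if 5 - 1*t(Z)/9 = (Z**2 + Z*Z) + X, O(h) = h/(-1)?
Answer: -603117/13 ≈ -46394.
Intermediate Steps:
O(h) = -h (O(h) = h*(-1) = -h)
t(Z) = 9 - 18*Z**2 (t(Z) = 45 - 9*((Z**2 + Z*Z) + 4) = 45 - 9*((Z**2 + Z**2) + 4) = 45 - 9*(2*Z**2 + 4) = 45 - 9*(4 + 2*Z**2) = 45 + (-36 - 18*Z**2) = 9 - 18*Z**2)
(19/(16 - 3))*t((-4 + O(3))*6) = (19/(16 - 3))*(9 - 18*36*(-4 - 1*3)**2) = (19/13)*(9 - 18*36*(-4 - 3)**2) = (19*(1/13))*(9 - 18*(-7*6)**2) = 19*(9 - 18*(-42)**2)/13 = 19*(9 - 18*1764)/13 = 19*(9 - 31752)/13 = (19/13)*(-31743) = -603117/13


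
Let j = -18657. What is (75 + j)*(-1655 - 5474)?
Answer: 132471078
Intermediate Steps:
(75 + j)*(-1655 - 5474) = (75 - 18657)*(-1655 - 5474) = -18582*(-7129) = 132471078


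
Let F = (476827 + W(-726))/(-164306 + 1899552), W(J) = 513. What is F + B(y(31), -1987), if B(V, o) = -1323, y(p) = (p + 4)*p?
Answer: -1147626559/867623 ≈ -1322.7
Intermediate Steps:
y(p) = p*(4 + p) (y(p) = (4 + p)*p = p*(4 + p))
F = 238670/867623 (F = (476827 + 513)/(-164306 + 1899552) = 477340/1735246 = 477340*(1/1735246) = 238670/867623 ≈ 0.27508)
F + B(y(31), -1987) = 238670/867623 - 1323 = -1147626559/867623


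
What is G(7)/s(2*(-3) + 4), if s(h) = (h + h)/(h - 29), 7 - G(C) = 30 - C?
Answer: -124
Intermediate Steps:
G(C) = -23 + C (G(C) = 7 - (30 - C) = 7 + (-30 + C) = -23 + C)
s(h) = 2*h/(-29 + h) (s(h) = (2*h)/(-29 + h) = 2*h/(-29 + h))
G(7)/s(2*(-3) + 4) = (-23 + 7)/((2*(2*(-3) + 4)/(-29 + (2*(-3) + 4)))) = -16*(-29 + (-6 + 4))/(2*(-6 + 4)) = -16/(2*(-2)/(-29 - 2)) = -16/(2*(-2)/(-31)) = -16/(2*(-2)*(-1/31)) = -16/4/31 = -16*31/4 = -124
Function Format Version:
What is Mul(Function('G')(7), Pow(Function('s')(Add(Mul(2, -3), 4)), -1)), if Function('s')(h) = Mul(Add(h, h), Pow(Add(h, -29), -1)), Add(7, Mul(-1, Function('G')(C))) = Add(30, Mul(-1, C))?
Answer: -124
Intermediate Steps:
Function('G')(C) = Add(-23, C) (Function('G')(C) = Add(7, Mul(-1, Add(30, Mul(-1, C)))) = Add(7, Add(-30, C)) = Add(-23, C))
Function('s')(h) = Mul(2, h, Pow(Add(-29, h), -1)) (Function('s')(h) = Mul(Mul(2, h), Pow(Add(-29, h), -1)) = Mul(2, h, Pow(Add(-29, h), -1)))
Mul(Function('G')(7), Pow(Function('s')(Add(Mul(2, -3), 4)), -1)) = Mul(Add(-23, 7), Pow(Mul(2, Add(Mul(2, -3), 4), Pow(Add(-29, Add(Mul(2, -3), 4)), -1)), -1)) = Mul(-16, Pow(Mul(2, Add(-6, 4), Pow(Add(-29, Add(-6, 4)), -1)), -1)) = Mul(-16, Pow(Mul(2, -2, Pow(Add(-29, -2), -1)), -1)) = Mul(-16, Pow(Mul(2, -2, Pow(-31, -1)), -1)) = Mul(-16, Pow(Mul(2, -2, Rational(-1, 31)), -1)) = Mul(-16, Pow(Rational(4, 31), -1)) = Mul(-16, Rational(31, 4)) = -124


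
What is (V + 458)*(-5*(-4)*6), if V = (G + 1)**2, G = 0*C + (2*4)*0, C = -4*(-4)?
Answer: 55080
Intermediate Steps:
C = 16
G = 0 (G = 0*16 + (2*4)*0 = 0 + 8*0 = 0 + 0 = 0)
V = 1 (V = (0 + 1)**2 = 1**2 = 1)
(V + 458)*(-5*(-4)*6) = (1 + 458)*(-5*(-4)*6) = 459*(20*6) = 459*120 = 55080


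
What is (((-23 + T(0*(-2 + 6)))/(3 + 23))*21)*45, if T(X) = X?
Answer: -21735/26 ≈ -835.96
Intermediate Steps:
(((-23 + T(0*(-2 + 6)))/(3 + 23))*21)*45 = (((-23 + 0*(-2 + 6))/(3 + 23))*21)*45 = (((-23 + 0*4)/26)*21)*45 = (((-23 + 0)*(1/26))*21)*45 = (-23*1/26*21)*45 = -23/26*21*45 = -483/26*45 = -21735/26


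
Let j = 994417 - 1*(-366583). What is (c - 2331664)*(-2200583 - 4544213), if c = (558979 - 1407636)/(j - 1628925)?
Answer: 4213543050635912228/267925 ≈ 1.5727e+13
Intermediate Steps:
j = 1361000 (j = 994417 + 366583 = 1361000)
c = 848657/267925 (c = (558979 - 1407636)/(1361000 - 1628925) = -848657/(-267925) = -848657*(-1/267925) = 848657/267925 ≈ 3.1675)
(c - 2331664)*(-2200583 - 4544213) = (848657/267925 - 2331664)*(-2200583 - 4544213) = -624710228543/267925*(-6744796) = 4213543050635912228/267925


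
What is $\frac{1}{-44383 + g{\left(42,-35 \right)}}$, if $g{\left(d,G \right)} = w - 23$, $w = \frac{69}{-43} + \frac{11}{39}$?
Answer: $- \frac{1677}{74471080} \approx -2.2519 \cdot 10^{-5}$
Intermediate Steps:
$w = - \frac{2218}{1677}$ ($w = 69 \left(- \frac{1}{43}\right) + 11 \cdot \frac{1}{39} = - \frac{69}{43} + \frac{11}{39} = - \frac{2218}{1677} \approx -1.3226$)
$g{\left(d,G \right)} = - \frac{40789}{1677}$ ($g{\left(d,G \right)} = - \frac{2218}{1677} - 23 = - \frac{40789}{1677}$)
$\frac{1}{-44383 + g{\left(42,-35 \right)}} = \frac{1}{-44383 - \frac{40789}{1677}} = \frac{1}{- \frac{74471080}{1677}} = - \frac{1677}{74471080}$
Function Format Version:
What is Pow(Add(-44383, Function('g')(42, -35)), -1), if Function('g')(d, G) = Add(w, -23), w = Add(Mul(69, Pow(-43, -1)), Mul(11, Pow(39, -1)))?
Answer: Rational(-1677, 74471080) ≈ -2.2519e-5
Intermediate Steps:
w = Rational(-2218, 1677) (w = Add(Mul(69, Rational(-1, 43)), Mul(11, Rational(1, 39))) = Add(Rational(-69, 43), Rational(11, 39)) = Rational(-2218, 1677) ≈ -1.3226)
Function('g')(d, G) = Rational(-40789, 1677) (Function('g')(d, G) = Add(Rational(-2218, 1677), -23) = Rational(-40789, 1677))
Pow(Add(-44383, Function('g')(42, -35)), -1) = Pow(Add(-44383, Rational(-40789, 1677)), -1) = Pow(Rational(-74471080, 1677), -1) = Rational(-1677, 74471080)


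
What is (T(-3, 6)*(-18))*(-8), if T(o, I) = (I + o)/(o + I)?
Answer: 144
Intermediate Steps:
T(o, I) = 1 (T(o, I) = (I + o)/(I + o) = 1)
(T(-3, 6)*(-18))*(-8) = (1*(-18))*(-8) = -18*(-8) = 144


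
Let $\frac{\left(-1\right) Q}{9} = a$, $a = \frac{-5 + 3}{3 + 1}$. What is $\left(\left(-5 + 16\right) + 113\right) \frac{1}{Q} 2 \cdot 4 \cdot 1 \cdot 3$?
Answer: $\frac{1984}{3} \approx 661.33$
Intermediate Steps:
$a = - \frac{1}{2}$ ($a = - \frac{2}{4} = \left(-2\right) \frac{1}{4} = - \frac{1}{2} \approx -0.5$)
$Q = \frac{9}{2}$ ($Q = \left(-9\right) \left(- \frac{1}{2}\right) = \frac{9}{2} \approx 4.5$)
$\left(\left(-5 + 16\right) + 113\right) \frac{1}{Q} 2 \cdot 4 \cdot 1 \cdot 3 = \left(\left(-5 + 16\right) + 113\right) \frac{1}{\frac{9}{2}} \cdot 2 \cdot 4 \cdot 1 \cdot 3 = \left(11 + 113\right) \frac{2}{9} \cdot 2 \cdot 4 \cdot 3 = 124 \cdot \frac{4}{9} \cdot 12 = 124 \cdot \frac{16}{3} = \frac{1984}{3}$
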